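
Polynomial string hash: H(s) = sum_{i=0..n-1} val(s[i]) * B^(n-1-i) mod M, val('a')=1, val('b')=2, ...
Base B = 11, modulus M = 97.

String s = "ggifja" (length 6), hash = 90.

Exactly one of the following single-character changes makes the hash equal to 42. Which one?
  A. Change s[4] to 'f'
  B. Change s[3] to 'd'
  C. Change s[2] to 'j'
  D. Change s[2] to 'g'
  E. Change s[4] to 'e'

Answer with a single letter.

Answer: B

Derivation:
Option A: s[4]='j'->'f', delta=(6-10)*11^1 mod 97 = 53, hash=90+53 mod 97 = 46
Option B: s[3]='f'->'d', delta=(4-6)*11^2 mod 97 = 49, hash=90+49 mod 97 = 42 <-- target
Option C: s[2]='i'->'j', delta=(10-9)*11^3 mod 97 = 70, hash=90+70 mod 97 = 63
Option D: s[2]='i'->'g', delta=(7-9)*11^3 mod 97 = 54, hash=90+54 mod 97 = 47
Option E: s[4]='j'->'e', delta=(5-10)*11^1 mod 97 = 42, hash=90+42 mod 97 = 35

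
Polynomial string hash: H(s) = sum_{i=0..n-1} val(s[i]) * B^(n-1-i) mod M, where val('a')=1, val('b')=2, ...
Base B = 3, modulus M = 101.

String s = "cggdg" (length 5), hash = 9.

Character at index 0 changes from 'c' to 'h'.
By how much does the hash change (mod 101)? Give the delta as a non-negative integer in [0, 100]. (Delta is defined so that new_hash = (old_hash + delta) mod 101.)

Answer: 1

Derivation:
Delta formula: (val(new) - val(old)) * B^(n-1-k) mod M
  val('h') - val('c') = 8 - 3 = 5
  B^(n-1-k) = 3^4 mod 101 = 81
  Delta = 5 * 81 mod 101 = 1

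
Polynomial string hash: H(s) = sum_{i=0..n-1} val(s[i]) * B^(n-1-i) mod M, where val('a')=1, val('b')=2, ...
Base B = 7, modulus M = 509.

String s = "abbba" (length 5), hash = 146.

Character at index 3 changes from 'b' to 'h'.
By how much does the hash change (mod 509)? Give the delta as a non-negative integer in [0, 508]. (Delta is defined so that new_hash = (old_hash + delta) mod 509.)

Delta formula: (val(new) - val(old)) * B^(n-1-k) mod M
  val('h') - val('b') = 8 - 2 = 6
  B^(n-1-k) = 7^1 mod 509 = 7
  Delta = 6 * 7 mod 509 = 42

Answer: 42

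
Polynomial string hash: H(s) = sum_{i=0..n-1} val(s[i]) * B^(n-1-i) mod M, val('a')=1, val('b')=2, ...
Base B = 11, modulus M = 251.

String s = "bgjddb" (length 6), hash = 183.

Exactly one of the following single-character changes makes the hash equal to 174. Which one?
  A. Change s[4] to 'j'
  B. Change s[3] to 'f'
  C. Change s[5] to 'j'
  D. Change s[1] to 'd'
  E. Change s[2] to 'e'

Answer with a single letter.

Answer: B

Derivation:
Option A: s[4]='d'->'j', delta=(10-4)*11^1 mod 251 = 66, hash=183+66 mod 251 = 249
Option B: s[3]='d'->'f', delta=(6-4)*11^2 mod 251 = 242, hash=183+242 mod 251 = 174 <-- target
Option C: s[5]='b'->'j', delta=(10-2)*11^0 mod 251 = 8, hash=183+8 mod 251 = 191
Option D: s[1]='g'->'d', delta=(4-7)*11^4 mod 251 = 2, hash=183+2 mod 251 = 185
Option E: s[2]='j'->'e', delta=(5-10)*11^3 mod 251 = 122, hash=183+122 mod 251 = 54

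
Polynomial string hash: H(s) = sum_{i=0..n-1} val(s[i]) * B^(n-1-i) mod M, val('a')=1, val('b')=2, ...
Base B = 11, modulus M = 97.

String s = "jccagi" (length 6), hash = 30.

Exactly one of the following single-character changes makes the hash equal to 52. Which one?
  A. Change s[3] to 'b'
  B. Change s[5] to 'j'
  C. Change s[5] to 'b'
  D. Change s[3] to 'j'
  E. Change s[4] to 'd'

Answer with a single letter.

Option A: s[3]='a'->'b', delta=(2-1)*11^2 mod 97 = 24, hash=30+24 mod 97 = 54
Option B: s[5]='i'->'j', delta=(10-9)*11^0 mod 97 = 1, hash=30+1 mod 97 = 31
Option C: s[5]='i'->'b', delta=(2-9)*11^0 mod 97 = 90, hash=30+90 mod 97 = 23
Option D: s[3]='a'->'j', delta=(10-1)*11^2 mod 97 = 22, hash=30+22 mod 97 = 52 <-- target
Option E: s[4]='g'->'d', delta=(4-7)*11^1 mod 97 = 64, hash=30+64 mod 97 = 94

Answer: D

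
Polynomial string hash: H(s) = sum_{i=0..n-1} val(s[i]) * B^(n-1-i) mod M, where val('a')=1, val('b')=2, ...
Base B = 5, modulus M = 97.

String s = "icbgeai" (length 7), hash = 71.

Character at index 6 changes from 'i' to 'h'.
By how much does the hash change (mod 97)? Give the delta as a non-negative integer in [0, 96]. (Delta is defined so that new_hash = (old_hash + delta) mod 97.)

Delta formula: (val(new) - val(old)) * B^(n-1-k) mod M
  val('h') - val('i') = 8 - 9 = -1
  B^(n-1-k) = 5^0 mod 97 = 1
  Delta = -1 * 1 mod 97 = 96

Answer: 96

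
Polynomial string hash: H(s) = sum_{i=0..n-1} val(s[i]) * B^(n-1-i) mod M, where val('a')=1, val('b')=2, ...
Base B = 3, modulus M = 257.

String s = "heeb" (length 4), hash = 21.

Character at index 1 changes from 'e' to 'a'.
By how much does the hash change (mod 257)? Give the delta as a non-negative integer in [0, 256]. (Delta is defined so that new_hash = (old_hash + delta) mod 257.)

Answer: 221

Derivation:
Delta formula: (val(new) - val(old)) * B^(n-1-k) mod M
  val('a') - val('e') = 1 - 5 = -4
  B^(n-1-k) = 3^2 mod 257 = 9
  Delta = -4 * 9 mod 257 = 221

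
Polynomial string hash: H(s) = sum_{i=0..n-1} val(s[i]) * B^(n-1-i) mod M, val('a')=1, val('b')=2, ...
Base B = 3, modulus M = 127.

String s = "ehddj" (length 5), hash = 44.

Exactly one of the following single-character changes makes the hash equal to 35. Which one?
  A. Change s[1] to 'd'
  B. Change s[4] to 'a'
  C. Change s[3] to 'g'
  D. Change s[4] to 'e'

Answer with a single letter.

Option A: s[1]='h'->'d', delta=(4-8)*3^3 mod 127 = 19, hash=44+19 mod 127 = 63
Option B: s[4]='j'->'a', delta=(1-10)*3^0 mod 127 = 118, hash=44+118 mod 127 = 35 <-- target
Option C: s[3]='d'->'g', delta=(7-4)*3^1 mod 127 = 9, hash=44+9 mod 127 = 53
Option D: s[4]='j'->'e', delta=(5-10)*3^0 mod 127 = 122, hash=44+122 mod 127 = 39

Answer: B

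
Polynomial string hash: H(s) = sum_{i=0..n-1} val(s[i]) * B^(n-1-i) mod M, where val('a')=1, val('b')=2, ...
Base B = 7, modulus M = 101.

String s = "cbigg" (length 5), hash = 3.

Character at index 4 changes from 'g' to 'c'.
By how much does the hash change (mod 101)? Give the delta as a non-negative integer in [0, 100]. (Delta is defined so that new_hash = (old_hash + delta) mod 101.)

Delta formula: (val(new) - val(old)) * B^(n-1-k) mod M
  val('c') - val('g') = 3 - 7 = -4
  B^(n-1-k) = 7^0 mod 101 = 1
  Delta = -4 * 1 mod 101 = 97

Answer: 97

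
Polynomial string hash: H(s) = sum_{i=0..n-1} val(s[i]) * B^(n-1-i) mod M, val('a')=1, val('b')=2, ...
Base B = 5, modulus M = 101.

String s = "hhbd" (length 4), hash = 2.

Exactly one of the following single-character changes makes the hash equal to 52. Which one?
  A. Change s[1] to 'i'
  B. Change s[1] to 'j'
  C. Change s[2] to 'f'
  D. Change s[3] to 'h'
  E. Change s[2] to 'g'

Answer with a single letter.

Answer: B

Derivation:
Option A: s[1]='h'->'i', delta=(9-8)*5^2 mod 101 = 25, hash=2+25 mod 101 = 27
Option B: s[1]='h'->'j', delta=(10-8)*5^2 mod 101 = 50, hash=2+50 mod 101 = 52 <-- target
Option C: s[2]='b'->'f', delta=(6-2)*5^1 mod 101 = 20, hash=2+20 mod 101 = 22
Option D: s[3]='d'->'h', delta=(8-4)*5^0 mod 101 = 4, hash=2+4 mod 101 = 6
Option E: s[2]='b'->'g', delta=(7-2)*5^1 mod 101 = 25, hash=2+25 mod 101 = 27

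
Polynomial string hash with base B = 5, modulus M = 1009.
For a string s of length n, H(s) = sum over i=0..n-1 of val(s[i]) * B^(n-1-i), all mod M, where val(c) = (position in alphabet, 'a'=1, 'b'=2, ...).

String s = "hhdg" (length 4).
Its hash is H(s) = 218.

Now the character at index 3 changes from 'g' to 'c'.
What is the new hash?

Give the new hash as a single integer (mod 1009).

val('g') = 7, val('c') = 3
Position k = 3, exponent = n-1-k = 0
B^0 mod M = 5^0 mod 1009 = 1
Delta = (3 - 7) * 1 mod 1009 = 1005
New hash = (218 + 1005) mod 1009 = 214

Answer: 214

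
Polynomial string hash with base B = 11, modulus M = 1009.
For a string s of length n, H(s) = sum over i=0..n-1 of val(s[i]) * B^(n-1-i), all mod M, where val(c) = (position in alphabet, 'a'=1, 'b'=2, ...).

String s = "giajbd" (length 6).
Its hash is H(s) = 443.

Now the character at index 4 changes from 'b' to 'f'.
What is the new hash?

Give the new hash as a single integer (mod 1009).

val('b') = 2, val('f') = 6
Position k = 4, exponent = n-1-k = 1
B^1 mod M = 11^1 mod 1009 = 11
Delta = (6 - 2) * 11 mod 1009 = 44
New hash = (443 + 44) mod 1009 = 487

Answer: 487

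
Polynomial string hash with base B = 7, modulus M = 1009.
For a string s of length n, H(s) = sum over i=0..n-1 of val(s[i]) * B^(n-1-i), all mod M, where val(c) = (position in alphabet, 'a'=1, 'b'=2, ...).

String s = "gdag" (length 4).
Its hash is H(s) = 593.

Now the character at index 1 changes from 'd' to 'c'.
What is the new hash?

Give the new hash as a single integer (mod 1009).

Answer: 544

Derivation:
val('d') = 4, val('c') = 3
Position k = 1, exponent = n-1-k = 2
B^2 mod M = 7^2 mod 1009 = 49
Delta = (3 - 4) * 49 mod 1009 = 960
New hash = (593 + 960) mod 1009 = 544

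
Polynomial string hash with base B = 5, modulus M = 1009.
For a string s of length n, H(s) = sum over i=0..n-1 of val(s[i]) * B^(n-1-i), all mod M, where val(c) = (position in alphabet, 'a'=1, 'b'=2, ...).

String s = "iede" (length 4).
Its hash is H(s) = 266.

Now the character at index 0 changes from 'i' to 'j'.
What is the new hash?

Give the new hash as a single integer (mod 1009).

Answer: 391

Derivation:
val('i') = 9, val('j') = 10
Position k = 0, exponent = n-1-k = 3
B^3 mod M = 5^3 mod 1009 = 125
Delta = (10 - 9) * 125 mod 1009 = 125
New hash = (266 + 125) mod 1009 = 391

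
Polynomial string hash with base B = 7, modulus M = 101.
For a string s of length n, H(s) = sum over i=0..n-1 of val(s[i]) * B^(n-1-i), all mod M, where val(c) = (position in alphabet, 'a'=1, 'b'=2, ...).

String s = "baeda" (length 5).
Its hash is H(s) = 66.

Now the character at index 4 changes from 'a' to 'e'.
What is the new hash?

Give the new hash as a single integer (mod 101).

val('a') = 1, val('e') = 5
Position k = 4, exponent = n-1-k = 0
B^0 mod M = 7^0 mod 101 = 1
Delta = (5 - 1) * 1 mod 101 = 4
New hash = (66 + 4) mod 101 = 70

Answer: 70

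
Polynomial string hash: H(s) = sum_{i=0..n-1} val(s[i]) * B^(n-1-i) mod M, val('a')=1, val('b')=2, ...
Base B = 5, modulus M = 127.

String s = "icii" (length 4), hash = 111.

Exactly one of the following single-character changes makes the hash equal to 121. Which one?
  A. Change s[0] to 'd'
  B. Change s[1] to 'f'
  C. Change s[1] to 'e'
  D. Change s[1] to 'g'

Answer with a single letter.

Answer: A

Derivation:
Option A: s[0]='i'->'d', delta=(4-9)*5^3 mod 127 = 10, hash=111+10 mod 127 = 121 <-- target
Option B: s[1]='c'->'f', delta=(6-3)*5^2 mod 127 = 75, hash=111+75 mod 127 = 59
Option C: s[1]='c'->'e', delta=(5-3)*5^2 mod 127 = 50, hash=111+50 mod 127 = 34
Option D: s[1]='c'->'g', delta=(7-3)*5^2 mod 127 = 100, hash=111+100 mod 127 = 84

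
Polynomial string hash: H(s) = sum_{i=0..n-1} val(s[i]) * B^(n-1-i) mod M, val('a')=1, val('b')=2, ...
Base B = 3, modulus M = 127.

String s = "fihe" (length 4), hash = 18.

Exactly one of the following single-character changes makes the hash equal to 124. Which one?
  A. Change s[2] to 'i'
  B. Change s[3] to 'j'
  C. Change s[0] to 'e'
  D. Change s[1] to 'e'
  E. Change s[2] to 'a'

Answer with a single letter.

Answer: E

Derivation:
Option A: s[2]='h'->'i', delta=(9-8)*3^1 mod 127 = 3, hash=18+3 mod 127 = 21
Option B: s[3]='e'->'j', delta=(10-5)*3^0 mod 127 = 5, hash=18+5 mod 127 = 23
Option C: s[0]='f'->'e', delta=(5-6)*3^3 mod 127 = 100, hash=18+100 mod 127 = 118
Option D: s[1]='i'->'e', delta=(5-9)*3^2 mod 127 = 91, hash=18+91 mod 127 = 109
Option E: s[2]='h'->'a', delta=(1-8)*3^1 mod 127 = 106, hash=18+106 mod 127 = 124 <-- target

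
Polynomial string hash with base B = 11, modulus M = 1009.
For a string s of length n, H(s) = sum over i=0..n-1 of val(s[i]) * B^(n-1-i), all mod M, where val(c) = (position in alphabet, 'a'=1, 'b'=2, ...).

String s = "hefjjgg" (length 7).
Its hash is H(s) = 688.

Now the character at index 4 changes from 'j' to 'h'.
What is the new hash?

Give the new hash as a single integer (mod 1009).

val('j') = 10, val('h') = 8
Position k = 4, exponent = n-1-k = 2
B^2 mod M = 11^2 mod 1009 = 121
Delta = (8 - 10) * 121 mod 1009 = 767
New hash = (688 + 767) mod 1009 = 446

Answer: 446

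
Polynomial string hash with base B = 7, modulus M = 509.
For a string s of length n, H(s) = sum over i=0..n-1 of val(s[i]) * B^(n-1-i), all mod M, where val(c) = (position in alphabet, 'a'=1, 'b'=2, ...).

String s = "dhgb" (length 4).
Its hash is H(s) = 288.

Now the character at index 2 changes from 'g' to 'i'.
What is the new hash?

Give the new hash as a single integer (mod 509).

Answer: 302

Derivation:
val('g') = 7, val('i') = 9
Position k = 2, exponent = n-1-k = 1
B^1 mod M = 7^1 mod 509 = 7
Delta = (9 - 7) * 7 mod 509 = 14
New hash = (288 + 14) mod 509 = 302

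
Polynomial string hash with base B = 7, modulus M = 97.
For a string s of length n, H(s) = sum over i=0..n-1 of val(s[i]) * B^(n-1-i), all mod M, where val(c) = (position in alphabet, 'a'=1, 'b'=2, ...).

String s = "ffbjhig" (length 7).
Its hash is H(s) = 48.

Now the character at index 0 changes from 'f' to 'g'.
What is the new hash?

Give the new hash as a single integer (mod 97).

Answer: 36

Derivation:
val('f') = 6, val('g') = 7
Position k = 0, exponent = n-1-k = 6
B^6 mod M = 7^6 mod 97 = 85
Delta = (7 - 6) * 85 mod 97 = 85
New hash = (48 + 85) mod 97 = 36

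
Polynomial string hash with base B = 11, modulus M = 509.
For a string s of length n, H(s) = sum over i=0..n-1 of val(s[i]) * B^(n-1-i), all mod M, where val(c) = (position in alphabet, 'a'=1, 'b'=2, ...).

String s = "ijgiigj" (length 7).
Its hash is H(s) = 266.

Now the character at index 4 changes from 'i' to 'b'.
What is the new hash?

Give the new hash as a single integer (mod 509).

Answer: 437

Derivation:
val('i') = 9, val('b') = 2
Position k = 4, exponent = n-1-k = 2
B^2 mod M = 11^2 mod 509 = 121
Delta = (2 - 9) * 121 mod 509 = 171
New hash = (266 + 171) mod 509 = 437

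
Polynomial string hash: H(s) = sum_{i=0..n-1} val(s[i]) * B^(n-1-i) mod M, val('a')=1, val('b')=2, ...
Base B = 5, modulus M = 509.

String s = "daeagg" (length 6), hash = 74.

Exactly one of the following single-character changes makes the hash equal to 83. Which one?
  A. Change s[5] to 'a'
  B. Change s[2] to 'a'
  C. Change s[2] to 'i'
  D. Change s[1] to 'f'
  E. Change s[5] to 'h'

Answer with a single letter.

Answer: B

Derivation:
Option A: s[5]='g'->'a', delta=(1-7)*5^0 mod 509 = 503, hash=74+503 mod 509 = 68
Option B: s[2]='e'->'a', delta=(1-5)*5^3 mod 509 = 9, hash=74+9 mod 509 = 83 <-- target
Option C: s[2]='e'->'i', delta=(9-5)*5^3 mod 509 = 500, hash=74+500 mod 509 = 65
Option D: s[1]='a'->'f', delta=(6-1)*5^4 mod 509 = 71, hash=74+71 mod 509 = 145
Option E: s[5]='g'->'h', delta=(8-7)*5^0 mod 509 = 1, hash=74+1 mod 509 = 75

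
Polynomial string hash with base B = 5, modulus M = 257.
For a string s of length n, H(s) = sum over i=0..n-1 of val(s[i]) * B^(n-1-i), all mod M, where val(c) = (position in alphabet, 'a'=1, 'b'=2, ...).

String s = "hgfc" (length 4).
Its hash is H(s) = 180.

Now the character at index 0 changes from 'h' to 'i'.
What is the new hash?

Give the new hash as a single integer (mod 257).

Answer: 48

Derivation:
val('h') = 8, val('i') = 9
Position k = 0, exponent = n-1-k = 3
B^3 mod M = 5^3 mod 257 = 125
Delta = (9 - 8) * 125 mod 257 = 125
New hash = (180 + 125) mod 257 = 48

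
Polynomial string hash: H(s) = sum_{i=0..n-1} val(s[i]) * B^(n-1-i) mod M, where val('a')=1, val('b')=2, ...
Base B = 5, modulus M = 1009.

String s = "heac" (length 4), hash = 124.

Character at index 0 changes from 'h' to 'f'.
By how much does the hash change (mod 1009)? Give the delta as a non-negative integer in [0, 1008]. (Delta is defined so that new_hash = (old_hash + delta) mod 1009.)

Answer: 759

Derivation:
Delta formula: (val(new) - val(old)) * B^(n-1-k) mod M
  val('f') - val('h') = 6 - 8 = -2
  B^(n-1-k) = 5^3 mod 1009 = 125
  Delta = -2 * 125 mod 1009 = 759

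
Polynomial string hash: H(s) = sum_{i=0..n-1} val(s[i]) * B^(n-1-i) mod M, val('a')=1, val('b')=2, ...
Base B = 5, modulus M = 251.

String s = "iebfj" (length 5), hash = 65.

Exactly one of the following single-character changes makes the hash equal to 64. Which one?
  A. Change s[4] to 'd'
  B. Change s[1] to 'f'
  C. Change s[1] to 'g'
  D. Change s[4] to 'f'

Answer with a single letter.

Answer: C

Derivation:
Option A: s[4]='j'->'d', delta=(4-10)*5^0 mod 251 = 245, hash=65+245 mod 251 = 59
Option B: s[1]='e'->'f', delta=(6-5)*5^3 mod 251 = 125, hash=65+125 mod 251 = 190
Option C: s[1]='e'->'g', delta=(7-5)*5^3 mod 251 = 250, hash=65+250 mod 251 = 64 <-- target
Option D: s[4]='j'->'f', delta=(6-10)*5^0 mod 251 = 247, hash=65+247 mod 251 = 61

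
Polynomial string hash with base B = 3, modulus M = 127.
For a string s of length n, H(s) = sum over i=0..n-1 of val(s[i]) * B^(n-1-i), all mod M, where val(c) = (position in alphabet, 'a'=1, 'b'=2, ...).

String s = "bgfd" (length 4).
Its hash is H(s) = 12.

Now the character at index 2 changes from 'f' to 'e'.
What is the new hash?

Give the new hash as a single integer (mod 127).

val('f') = 6, val('e') = 5
Position k = 2, exponent = n-1-k = 1
B^1 mod M = 3^1 mod 127 = 3
Delta = (5 - 6) * 3 mod 127 = 124
New hash = (12 + 124) mod 127 = 9

Answer: 9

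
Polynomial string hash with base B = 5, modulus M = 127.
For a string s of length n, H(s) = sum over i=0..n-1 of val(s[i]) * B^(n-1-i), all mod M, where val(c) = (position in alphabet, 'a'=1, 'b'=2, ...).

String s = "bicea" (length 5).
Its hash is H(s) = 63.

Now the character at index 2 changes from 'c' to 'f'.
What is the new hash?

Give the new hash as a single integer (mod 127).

Answer: 11

Derivation:
val('c') = 3, val('f') = 6
Position k = 2, exponent = n-1-k = 2
B^2 mod M = 5^2 mod 127 = 25
Delta = (6 - 3) * 25 mod 127 = 75
New hash = (63 + 75) mod 127 = 11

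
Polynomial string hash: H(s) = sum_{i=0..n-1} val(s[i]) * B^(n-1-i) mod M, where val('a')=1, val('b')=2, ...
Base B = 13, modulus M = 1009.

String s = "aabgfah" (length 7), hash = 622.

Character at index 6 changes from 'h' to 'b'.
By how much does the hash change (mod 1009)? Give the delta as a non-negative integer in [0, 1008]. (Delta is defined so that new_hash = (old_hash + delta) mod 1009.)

Delta formula: (val(new) - val(old)) * B^(n-1-k) mod M
  val('b') - val('h') = 2 - 8 = -6
  B^(n-1-k) = 13^0 mod 1009 = 1
  Delta = -6 * 1 mod 1009 = 1003

Answer: 1003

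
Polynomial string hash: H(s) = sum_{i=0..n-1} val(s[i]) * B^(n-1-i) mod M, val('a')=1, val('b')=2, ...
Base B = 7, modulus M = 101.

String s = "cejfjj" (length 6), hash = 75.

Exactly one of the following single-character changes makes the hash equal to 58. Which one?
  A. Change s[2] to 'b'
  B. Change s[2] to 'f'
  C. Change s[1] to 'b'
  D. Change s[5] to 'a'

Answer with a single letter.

Option A: s[2]='j'->'b', delta=(2-10)*7^3 mod 101 = 84, hash=75+84 mod 101 = 58 <-- target
Option B: s[2]='j'->'f', delta=(6-10)*7^3 mod 101 = 42, hash=75+42 mod 101 = 16
Option C: s[1]='e'->'b', delta=(2-5)*7^4 mod 101 = 69, hash=75+69 mod 101 = 43
Option D: s[5]='j'->'a', delta=(1-10)*7^0 mod 101 = 92, hash=75+92 mod 101 = 66

Answer: A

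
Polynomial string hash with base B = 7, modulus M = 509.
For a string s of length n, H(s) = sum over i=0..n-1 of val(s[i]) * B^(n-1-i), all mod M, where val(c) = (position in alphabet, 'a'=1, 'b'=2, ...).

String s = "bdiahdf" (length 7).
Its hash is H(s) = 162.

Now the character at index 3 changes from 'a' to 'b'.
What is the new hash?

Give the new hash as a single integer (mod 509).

Answer: 505

Derivation:
val('a') = 1, val('b') = 2
Position k = 3, exponent = n-1-k = 3
B^3 mod M = 7^3 mod 509 = 343
Delta = (2 - 1) * 343 mod 509 = 343
New hash = (162 + 343) mod 509 = 505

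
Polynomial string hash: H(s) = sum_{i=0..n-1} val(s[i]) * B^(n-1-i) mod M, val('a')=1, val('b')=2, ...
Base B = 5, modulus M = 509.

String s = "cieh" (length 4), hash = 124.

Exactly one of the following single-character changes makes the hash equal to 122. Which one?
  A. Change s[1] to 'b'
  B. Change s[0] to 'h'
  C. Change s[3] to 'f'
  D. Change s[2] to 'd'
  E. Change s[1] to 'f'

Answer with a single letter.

Answer: C

Derivation:
Option A: s[1]='i'->'b', delta=(2-9)*5^2 mod 509 = 334, hash=124+334 mod 509 = 458
Option B: s[0]='c'->'h', delta=(8-3)*5^3 mod 509 = 116, hash=124+116 mod 509 = 240
Option C: s[3]='h'->'f', delta=(6-8)*5^0 mod 509 = 507, hash=124+507 mod 509 = 122 <-- target
Option D: s[2]='e'->'d', delta=(4-5)*5^1 mod 509 = 504, hash=124+504 mod 509 = 119
Option E: s[1]='i'->'f', delta=(6-9)*5^2 mod 509 = 434, hash=124+434 mod 509 = 49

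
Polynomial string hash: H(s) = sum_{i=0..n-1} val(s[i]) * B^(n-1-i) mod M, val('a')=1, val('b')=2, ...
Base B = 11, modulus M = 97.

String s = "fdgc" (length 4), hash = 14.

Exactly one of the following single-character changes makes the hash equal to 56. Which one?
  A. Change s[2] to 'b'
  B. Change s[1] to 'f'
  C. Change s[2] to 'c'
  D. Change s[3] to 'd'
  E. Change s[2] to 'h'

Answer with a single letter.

Answer: A

Derivation:
Option A: s[2]='g'->'b', delta=(2-7)*11^1 mod 97 = 42, hash=14+42 mod 97 = 56 <-- target
Option B: s[1]='d'->'f', delta=(6-4)*11^2 mod 97 = 48, hash=14+48 mod 97 = 62
Option C: s[2]='g'->'c', delta=(3-7)*11^1 mod 97 = 53, hash=14+53 mod 97 = 67
Option D: s[3]='c'->'d', delta=(4-3)*11^0 mod 97 = 1, hash=14+1 mod 97 = 15
Option E: s[2]='g'->'h', delta=(8-7)*11^1 mod 97 = 11, hash=14+11 mod 97 = 25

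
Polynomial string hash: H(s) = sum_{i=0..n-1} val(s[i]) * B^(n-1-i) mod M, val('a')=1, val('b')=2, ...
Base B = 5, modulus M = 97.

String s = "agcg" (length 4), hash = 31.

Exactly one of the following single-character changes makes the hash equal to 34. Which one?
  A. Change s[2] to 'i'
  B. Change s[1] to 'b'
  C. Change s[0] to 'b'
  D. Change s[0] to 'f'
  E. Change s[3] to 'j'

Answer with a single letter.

Option A: s[2]='c'->'i', delta=(9-3)*5^1 mod 97 = 30, hash=31+30 mod 97 = 61
Option B: s[1]='g'->'b', delta=(2-7)*5^2 mod 97 = 69, hash=31+69 mod 97 = 3
Option C: s[0]='a'->'b', delta=(2-1)*5^3 mod 97 = 28, hash=31+28 mod 97 = 59
Option D: s[0]='a'->'f', delta=(6-1)*5^3 mod 97 = 43, hash=31+43 mod 97 = 74
Option E: s[3]='g'->'j', delta=(10-7)*5^0 mod 97 = 3, hash=31+3 mod 97 = 34 <-- target

Answer: E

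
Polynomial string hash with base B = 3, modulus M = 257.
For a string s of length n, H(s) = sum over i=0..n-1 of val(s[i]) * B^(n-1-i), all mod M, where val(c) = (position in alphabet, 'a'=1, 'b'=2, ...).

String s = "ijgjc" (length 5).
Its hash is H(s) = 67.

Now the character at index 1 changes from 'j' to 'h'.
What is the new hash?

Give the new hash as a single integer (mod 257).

val('j') = 10, val('h') = 8
Position k = 1, exponent = n-1-k = 3
B^3 mod M = 3^3 mod 257 = 27
Delta = (8 - 10) * 27 mod 257 = 203
New hash = (67 + 203) mod 257 = 13

Answer: 13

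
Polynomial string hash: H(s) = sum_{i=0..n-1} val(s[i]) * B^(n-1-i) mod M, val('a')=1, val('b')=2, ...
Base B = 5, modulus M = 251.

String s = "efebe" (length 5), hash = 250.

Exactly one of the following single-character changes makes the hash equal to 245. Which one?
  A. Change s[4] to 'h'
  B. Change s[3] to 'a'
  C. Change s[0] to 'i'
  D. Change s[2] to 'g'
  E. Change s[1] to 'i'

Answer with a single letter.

Answer: B

Derivation:
Option A: s[4]='e'->'h', delta=(8-5)*5^0 mod 251 = 3, hash=250+3 mod 251 = 2
Option B: s[3]='b'->'a', delta=(1-2)*5^1 mod 251 = 246, hash=250+246 mod 251 = 245 <-- target
Option C: s[0]='e'->'i', delta=(9-5)*5^4 mod 251 = 241, hash=250+241 mod 251 = 240
Option D: s[2]='e'->'g', delta=(7-5)*5^2 mod 251 = 50, hash=250+50 mod 251 = 49
Option E: s[1]='f'->'i', delta=(9-6)*5^3 mod 251 = 124, hash=250+124 mod 251 = 123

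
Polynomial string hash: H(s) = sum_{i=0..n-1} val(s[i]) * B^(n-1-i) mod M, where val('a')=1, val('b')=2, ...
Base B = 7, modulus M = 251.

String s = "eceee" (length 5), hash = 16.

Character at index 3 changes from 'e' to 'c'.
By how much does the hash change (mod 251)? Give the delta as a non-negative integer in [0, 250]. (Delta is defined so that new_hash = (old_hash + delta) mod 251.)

Answer: 237

Derivation:
Delta formula: (val(new) - val(old)) * B^(n-1-k) mod M
  val('c') - val('e') = 3 - 5 = -2
  B^(n-1-k) = 7^1 mod 251 = 7
  Delta = -2 * 7 mod 251 = 237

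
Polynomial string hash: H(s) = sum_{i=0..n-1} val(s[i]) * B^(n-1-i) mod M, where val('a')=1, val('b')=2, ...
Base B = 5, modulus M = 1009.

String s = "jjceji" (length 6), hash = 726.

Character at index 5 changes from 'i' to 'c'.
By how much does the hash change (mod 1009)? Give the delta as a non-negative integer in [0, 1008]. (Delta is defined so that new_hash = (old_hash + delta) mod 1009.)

Answer: 1003

Derivation:
Delta formula: (val(new) - val(old)) * B^(n-1-k) mod M
  val('c') - val('i') = 3 - 9 = -6
  B^(n-1-k) = 5^0 mod 1009 = 1
  Delta = -6 * 1 mod 1009 = 1003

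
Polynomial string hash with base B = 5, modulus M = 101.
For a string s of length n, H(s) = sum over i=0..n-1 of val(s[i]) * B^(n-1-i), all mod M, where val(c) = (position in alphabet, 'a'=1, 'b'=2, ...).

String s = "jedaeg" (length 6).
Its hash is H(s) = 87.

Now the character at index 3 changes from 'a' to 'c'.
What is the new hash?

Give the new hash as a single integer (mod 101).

Answer: 36

Derivation:
val('a') = 1, val('c') = 3
Position k = 3, exponent = n-1-k = 2
B^2 mod M = 5^2 mod 101 = 25
Delta = (3 - 1) * 25 mod 101 = 50
New hash = (87 + 50) mod 101 = 36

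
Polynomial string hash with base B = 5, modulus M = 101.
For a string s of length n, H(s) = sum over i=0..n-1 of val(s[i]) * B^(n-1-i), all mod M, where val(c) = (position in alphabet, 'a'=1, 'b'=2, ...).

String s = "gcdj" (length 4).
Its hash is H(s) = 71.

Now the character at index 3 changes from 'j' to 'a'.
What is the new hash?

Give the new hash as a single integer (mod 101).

val('j') = 10, val('a') = 1
Position k = 3, exponent = n-1-k = 0
B^0 mod M = 5^0 mod 101 = 1
Delta = (1 - 10) * 1 mod 101 = 92
New hash = (71 + 92) mod 101 = 62

Answer: 62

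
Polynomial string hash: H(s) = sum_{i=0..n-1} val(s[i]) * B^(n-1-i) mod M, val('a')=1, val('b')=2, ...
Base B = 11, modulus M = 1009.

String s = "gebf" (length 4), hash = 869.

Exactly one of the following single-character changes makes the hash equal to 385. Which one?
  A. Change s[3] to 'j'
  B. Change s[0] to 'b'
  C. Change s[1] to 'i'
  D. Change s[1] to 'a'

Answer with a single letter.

Option A: s[3]='f'->'j', delta=(10-6)*11^0 mod 1009 = 4, hash=869+4 mod 1009 = 873
Option B: s[0]='g'->'b', delta=(2-7)*11^3 mod 1009 = 408, hash=869+408 mod 1009 = 268
Option C: s[1]='e'->'i', delta=(9-5)*11^2 mod 1009 = 484, hash=869+484 mod 1009 = 344
Option D: s[1]='e'->'a', delta=(1-5)*11^2 mod 1009 = 525, hash=869+525 mod 1009 = 385 <-- target

Answer: D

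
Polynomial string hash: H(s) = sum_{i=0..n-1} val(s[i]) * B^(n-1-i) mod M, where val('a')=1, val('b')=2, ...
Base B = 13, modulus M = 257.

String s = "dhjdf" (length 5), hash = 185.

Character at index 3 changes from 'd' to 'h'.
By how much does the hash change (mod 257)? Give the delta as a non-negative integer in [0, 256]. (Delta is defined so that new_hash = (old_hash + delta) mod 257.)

Delta formula: (val(new) - val(old)) * B^(n-1-k) mod M
  val('h') - val('d') = 8 - 4 = 4
  B^(n-1-k) = 13^1 mod 257 = 13
  Delta = 4 * 13 mod 257 = 52

Answer: 52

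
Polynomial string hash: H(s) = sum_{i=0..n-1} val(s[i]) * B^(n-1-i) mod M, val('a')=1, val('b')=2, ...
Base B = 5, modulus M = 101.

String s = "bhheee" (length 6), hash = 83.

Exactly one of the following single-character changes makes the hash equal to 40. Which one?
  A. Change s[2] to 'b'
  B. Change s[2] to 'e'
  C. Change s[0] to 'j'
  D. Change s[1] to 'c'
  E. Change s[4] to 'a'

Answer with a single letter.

Answer: A

Derivation:
Option A: s[2]='h'->'b', delta=(2-8)*5^3 mod 101 = 58, hash=83+58 mod 101 = 40 <-- target
Option B: s[2]='h'->'e', delta=(5-8)*5^3 mod 101 = 29, hash=83+29 mod 101 = 11
Option C: s[0]='b'->'j', delta=(10-2)*5^5 mod 101 = 53, hash=83+53 mod 101 = 35
Option D: s[1]='h'->'c', delta=(3-8)*5^4 mod 101 = 6, hash=83+6 mod 101 = 89
Option E: s[4]='e'->'a', delta=(1-5)*5^1 mod 101 = 81, hash=83+81 mod 101 = 63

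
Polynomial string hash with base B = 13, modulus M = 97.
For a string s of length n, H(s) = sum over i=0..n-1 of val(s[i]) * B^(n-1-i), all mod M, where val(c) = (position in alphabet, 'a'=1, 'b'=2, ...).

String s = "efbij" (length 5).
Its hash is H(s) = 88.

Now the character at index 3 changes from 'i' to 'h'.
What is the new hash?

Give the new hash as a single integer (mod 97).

val('i') = 9, val('h') = 8
Position k = 3, exponent = n-1-k = 1
B^1 mod M = 13^1 mod 97 = 13
Delta = (8 - 9) * 13 mod 97 = 84
New hash = (88 + 84) mod 97 = 75

Answer: 75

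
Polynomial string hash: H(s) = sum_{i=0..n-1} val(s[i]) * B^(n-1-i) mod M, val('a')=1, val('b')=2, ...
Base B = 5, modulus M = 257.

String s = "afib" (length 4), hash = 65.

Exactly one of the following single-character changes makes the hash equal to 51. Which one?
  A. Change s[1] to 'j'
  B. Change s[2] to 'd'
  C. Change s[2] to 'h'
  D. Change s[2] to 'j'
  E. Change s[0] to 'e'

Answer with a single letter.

Answer: E

Derivation:
Option A: s[1]='f'->'j', delta=(10-6)*5^2 mod 257 = 100, hash=65+100 mod 257 = 165
Option B: s[2]='i'->'d', delta=(4-9)*5^1 mod 257 = 232, hash=65+232 mod 257 = 40
Option C: s[2]='i'->'h', delta=(8-9)*5^1 mod 257 = 252, hash=65+252 mod 257 = 60
Option D: s[2]='i'->'j', delta=(10-9)*5^1 mod 257 = 5, hash=65+5 mod 257 = 70
Option E: s[0]='a'->'e', delta=(5-1)*5^3 mod 257 = 243, hash=65+243 mod 257 = 51 <-- target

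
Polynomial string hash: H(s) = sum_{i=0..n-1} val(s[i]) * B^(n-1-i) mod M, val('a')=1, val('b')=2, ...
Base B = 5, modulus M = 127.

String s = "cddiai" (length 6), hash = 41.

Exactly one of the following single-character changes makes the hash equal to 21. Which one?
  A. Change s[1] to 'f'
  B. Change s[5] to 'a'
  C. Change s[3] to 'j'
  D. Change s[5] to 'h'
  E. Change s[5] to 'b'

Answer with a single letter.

Option A: s[1]='d'->'f', delta=(6-4)*5^4 mod 127 = 107, hash=41+107 mod 127 = 21 <-- target
Option B: s[5]='i'->'a', delta=(1-9)*5^0 mod 127 = 119, hash=41+119 mod 127 = 33
Option C: s[3]='i'->'j', delta=(10-9)*5^2 mod 127 = 25, hash=41+25 mod 127 = 66
Option D: s[5]='i'->'h', delta=(8-9)*5^0 mod 127 = 126, hash=41+126 mod 127 = 40
Option E: s[5]='i'->'b', delta=(2-9)*5^0 mod 127 = 120, hash=41+120 mod 127 = 34

Answer: A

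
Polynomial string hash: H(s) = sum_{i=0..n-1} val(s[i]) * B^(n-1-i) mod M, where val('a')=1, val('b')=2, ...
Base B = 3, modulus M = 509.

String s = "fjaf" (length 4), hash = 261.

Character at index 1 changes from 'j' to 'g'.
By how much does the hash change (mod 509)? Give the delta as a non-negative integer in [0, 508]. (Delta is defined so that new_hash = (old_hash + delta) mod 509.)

Delta formula: (val(new) - val(old)) * B^(n-1-k) mod M
  val('g') - val('j') = 7 - 10 = -3
  B^(n-1-k) = 3^2 mod 509 = 9
  Delta = -3 * 9 mod 509 = 482

Answer: 482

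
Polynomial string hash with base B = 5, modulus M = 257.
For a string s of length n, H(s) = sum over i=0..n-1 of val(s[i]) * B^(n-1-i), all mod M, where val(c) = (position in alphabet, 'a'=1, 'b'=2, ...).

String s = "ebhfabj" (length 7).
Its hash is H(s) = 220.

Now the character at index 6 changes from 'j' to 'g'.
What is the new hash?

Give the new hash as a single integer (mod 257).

val('j') = 10, val('g') = 7
Position k = 6, exponent = n-1-k = 0
B^0 mod M = 5^0 mod 257 = 1
Delta = (7 - 10) * 1 mod 257 = 254
New hash = (220 + 254) mod 257 = 217

Answer: 217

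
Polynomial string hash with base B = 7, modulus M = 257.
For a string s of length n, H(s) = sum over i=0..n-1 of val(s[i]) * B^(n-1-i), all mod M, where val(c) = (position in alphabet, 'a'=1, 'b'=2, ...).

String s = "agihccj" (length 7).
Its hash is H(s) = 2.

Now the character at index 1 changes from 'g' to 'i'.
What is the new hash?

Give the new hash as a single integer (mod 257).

Answer: 206

Derivation:
val('g') = 7, val('i') = 9
Position k = 1, exponent = n-1-k = 5
B^5 mod M = 7^5 mod 257 = 102
Delta = (9 - 7) * 102 mod 257 = 204
New hash = (2 + 204) mod 257 = 206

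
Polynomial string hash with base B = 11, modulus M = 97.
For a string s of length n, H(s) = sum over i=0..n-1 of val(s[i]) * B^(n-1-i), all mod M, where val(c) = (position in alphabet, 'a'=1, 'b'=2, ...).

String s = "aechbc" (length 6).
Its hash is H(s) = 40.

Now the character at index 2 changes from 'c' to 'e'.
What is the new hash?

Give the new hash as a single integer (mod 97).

val('c') = 3, val('e') = 5
Position k = 2, exponent = n-1-k = 3
B^3 mod M = 11^3 mod 97 = 70
Delta = (5 - 3) * 70 mod 97 = 43
New hash = (40 + 43) mod 97 = 83

Answer: 83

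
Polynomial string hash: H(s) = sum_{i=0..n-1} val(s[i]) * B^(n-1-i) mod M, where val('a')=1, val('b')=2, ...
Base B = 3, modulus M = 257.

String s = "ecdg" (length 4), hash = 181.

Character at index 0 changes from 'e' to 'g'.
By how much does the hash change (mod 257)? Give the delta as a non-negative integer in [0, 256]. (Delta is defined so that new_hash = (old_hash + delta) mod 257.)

Answer: 54

Derivation:
Delta formula: (val(new) - val(old)) * B^(n-1-k) mod M
  val('g') - val('e') = 7 - 5 = 2
  B^(n-1-k) = 3^3 mod 257 = 27
  Delta = 2 * 27 mod 257 = 54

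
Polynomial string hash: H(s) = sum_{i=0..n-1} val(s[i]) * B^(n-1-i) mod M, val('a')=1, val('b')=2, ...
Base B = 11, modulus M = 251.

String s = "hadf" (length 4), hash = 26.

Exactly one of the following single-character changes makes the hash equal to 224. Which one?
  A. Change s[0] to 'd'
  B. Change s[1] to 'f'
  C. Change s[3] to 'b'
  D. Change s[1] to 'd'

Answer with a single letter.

Option A: s[0]='h'->'d', delta=(4-8)*11^3 mod 251 = 198, hash=26+198 mod 251 = 224 <-- target
Option B: s[1]='a'->'f', delta=(6-1)*11^2 mod 251 = 103, hash=26+103 mod 251 = 129
Option C: s[3]='f'->'b', delta=(2-6)*11^0 mod 251 = 247, hash=26+247 mod 251 = 22
Option D: s[1]='a'->'d', delta=(4-1)*11^2 mod 251 = 112, hash=26+112 mod 251 = 138

Answer: A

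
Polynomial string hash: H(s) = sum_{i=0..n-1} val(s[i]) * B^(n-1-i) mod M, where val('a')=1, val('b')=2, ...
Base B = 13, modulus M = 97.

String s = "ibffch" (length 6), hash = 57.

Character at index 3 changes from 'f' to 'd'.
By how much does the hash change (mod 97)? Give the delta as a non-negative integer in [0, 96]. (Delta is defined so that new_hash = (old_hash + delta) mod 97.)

Delta formula: (val(new) - val(old)) * B^(n-1-k) mod M
  val('d') - val('f') = 4 - 6 = -2
  B^(n-1-k) = 13^2 mod 97 = 72
  Delta = -2 * 72 mod 97 = 50

Answer: 50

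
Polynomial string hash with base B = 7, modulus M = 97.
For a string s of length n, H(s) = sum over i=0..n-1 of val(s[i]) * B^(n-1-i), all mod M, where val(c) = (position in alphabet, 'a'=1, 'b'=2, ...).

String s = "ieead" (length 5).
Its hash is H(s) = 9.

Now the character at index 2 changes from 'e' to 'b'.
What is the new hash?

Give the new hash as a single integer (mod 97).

Answer: 56

Derivation:
val('e') = 5, val('b') = 2
Position k = 2, exponent = n-1-k = 2
B^2 mod M = 7^2 mod 97 = 49
Delta = (2 - 5) * 49 mod 97 = 47
New hash = (9 + 47) mod 97 = 56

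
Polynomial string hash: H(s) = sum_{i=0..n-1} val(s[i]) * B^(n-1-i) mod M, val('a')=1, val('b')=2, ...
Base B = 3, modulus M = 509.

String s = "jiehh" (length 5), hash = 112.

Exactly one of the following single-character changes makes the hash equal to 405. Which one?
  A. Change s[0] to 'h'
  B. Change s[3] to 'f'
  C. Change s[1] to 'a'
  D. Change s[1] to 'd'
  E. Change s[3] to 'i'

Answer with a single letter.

Answer: C

Derivation:
Option A: s[0]='j'->'h', delta=(8-10)*3^4 mod 509 = 347, hash=112+347 mod 509 = 459
Option B: s[3]='h'->'f', delta=(6-8)*3^1 mod 509 = 503, hash=112+503 mod 509 = 106
Option C: s[1]='i'->'a', delta=(1-9)*3^3 mod 509 = 293, hash=112+293 mod 509 = 405 <-- target
Option D: s[1]='i'->'d', delta=(4-9)*3^3 mod 509 = 374, hash=112+374 mod 509 = 486
Option E: s[3]='h'->'i', delta=(9-8)*3^1 mod 509 = 3, hash=112+3 mod 509 = 115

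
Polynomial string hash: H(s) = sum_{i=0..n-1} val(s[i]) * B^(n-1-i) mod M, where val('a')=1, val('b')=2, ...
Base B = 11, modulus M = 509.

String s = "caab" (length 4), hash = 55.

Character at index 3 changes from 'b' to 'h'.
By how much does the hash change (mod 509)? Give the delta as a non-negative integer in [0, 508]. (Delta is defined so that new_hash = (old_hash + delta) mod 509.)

Delta formula: (val(new) - val(old)) * B^(n-1-k) mod M
  val('h') - val('b') = 8 - 2 = 6
  B^(n-1-k) = 11^0 mod 509 = 1
  Delta = 6 * 1 mod 509 = 6

Answer: 6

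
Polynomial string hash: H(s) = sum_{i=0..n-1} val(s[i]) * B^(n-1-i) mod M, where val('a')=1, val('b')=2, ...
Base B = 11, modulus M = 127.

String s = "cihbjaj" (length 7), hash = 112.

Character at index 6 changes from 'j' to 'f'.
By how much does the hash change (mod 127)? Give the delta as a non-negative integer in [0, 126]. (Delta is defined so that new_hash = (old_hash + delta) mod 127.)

Answer: 123

Derivation:
Delta formula: (val(new) - val(old)) * B^(n-1-k) mod M
  val('f') - val('j') = 6 - 10 = -4
  B^(n-1-k) = 11^0 mod 127 = 1
  Delta = -4 * 1 mod 127 = 123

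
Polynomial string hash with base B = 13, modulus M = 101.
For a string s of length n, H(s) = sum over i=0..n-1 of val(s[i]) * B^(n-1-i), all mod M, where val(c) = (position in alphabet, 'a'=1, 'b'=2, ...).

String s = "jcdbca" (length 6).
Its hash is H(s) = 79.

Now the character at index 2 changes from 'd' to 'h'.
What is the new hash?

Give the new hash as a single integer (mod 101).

Answer: 80

Derivation:
val('d') = 4, val('h') = 8
Position k = 2, exponent = n-1-k = 3
B^3 mod M = 13^3 mod 101 = 76
Delta = (8 - 4) * 76 mod 101 = 1
New hash = (79 + 1) mod 101 = 80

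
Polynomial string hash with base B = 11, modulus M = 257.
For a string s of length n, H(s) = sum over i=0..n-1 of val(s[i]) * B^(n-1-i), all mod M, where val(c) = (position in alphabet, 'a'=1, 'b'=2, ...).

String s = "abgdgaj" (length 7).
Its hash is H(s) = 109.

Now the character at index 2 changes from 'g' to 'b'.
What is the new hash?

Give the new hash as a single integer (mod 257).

Answer: 149

Derivation:
val('g') = 7, val('b') = 2
Position k = 2, exponent = n-1-k = 4
B^4 mod M = 11^4 mod 257 = 249
Delta = (2 - 7) * 249 mod 257 = 40
New hash = (109 + 40) mod 257 = 149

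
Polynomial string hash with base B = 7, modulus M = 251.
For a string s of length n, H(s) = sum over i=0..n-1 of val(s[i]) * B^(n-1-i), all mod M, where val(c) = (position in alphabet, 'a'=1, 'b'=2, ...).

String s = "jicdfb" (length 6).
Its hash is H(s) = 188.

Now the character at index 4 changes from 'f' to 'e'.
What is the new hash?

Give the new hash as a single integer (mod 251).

Answer: 181

Derivation:
val('f') = 6, val('e') = 5
Position k = 4, exponent = n-1-k = 1
B^1 mod M = 7^1 mod 251 = 7
Delta = (5 - 6) * 7 mod 251 = 244
New hash = (188 + 244) mod 251 = 181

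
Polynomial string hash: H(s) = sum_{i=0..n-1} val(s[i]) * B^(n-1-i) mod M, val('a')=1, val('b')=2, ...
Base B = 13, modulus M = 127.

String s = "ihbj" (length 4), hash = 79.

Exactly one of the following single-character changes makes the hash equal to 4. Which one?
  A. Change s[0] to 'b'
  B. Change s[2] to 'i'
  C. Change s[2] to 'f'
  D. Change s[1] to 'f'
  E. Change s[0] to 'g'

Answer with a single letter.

Option A: s[0]='i'->'b', delta=(2-9)*13^3 mod 127 = 115, hash=79+115 mod 127 = 67
Option B: s[2]='b'->'i', delta=(9-2)*13^1 mod 127 = 91, hash=79+91 mod 127 = 43
Option C: s[2]='b'->'f', delta=(6-2)*13^1 mod 127 = 52, hash=79+52 mod 127 = 4 <-- target
Option D: s[1]='h'->'f', delta=(6-8)*13^2 mod 127 = 43, hash=79+43 mod 127 = 122
Option E: s[0]='i'->'g', delta=(7-9)*13^3 mod 127 = 51, hash=79+51 mod 127 = 3

Answer: C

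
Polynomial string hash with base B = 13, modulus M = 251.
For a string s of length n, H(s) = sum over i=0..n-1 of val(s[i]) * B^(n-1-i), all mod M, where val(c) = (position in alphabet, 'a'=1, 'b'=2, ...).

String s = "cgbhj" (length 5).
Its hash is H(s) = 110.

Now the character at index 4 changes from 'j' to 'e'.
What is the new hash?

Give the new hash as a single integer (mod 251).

val('j') = 10, val('e') = 5
Position k = 4, exponent = n-1-k = 0
B^0 mod M = 13^0 mod 251 = 1
Delta = (5 - 10) * 1 mod 251 = 246
New hash = (110 + 246) mod 251 = 105

Answer: 105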